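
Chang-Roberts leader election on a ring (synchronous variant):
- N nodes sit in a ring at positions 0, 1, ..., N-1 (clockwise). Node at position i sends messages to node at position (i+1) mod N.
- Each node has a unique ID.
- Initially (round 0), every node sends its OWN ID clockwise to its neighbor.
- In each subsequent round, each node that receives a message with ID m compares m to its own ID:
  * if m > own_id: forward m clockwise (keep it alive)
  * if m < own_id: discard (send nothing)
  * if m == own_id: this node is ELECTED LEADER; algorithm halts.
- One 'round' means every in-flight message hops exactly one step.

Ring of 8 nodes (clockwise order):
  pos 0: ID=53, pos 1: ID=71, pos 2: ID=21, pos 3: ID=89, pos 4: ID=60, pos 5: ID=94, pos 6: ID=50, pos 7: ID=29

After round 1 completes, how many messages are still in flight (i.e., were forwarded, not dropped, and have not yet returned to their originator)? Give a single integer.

Round 1: pos1(id71) recv 53: drop; pos2(id21) recv 71: fwd; pos3(id89) recv 21: drop; pos4(id60) recv 89: fwd; pos5(id94) recv 60: drop; pos6(id50) recv 94: fwd; pos7(id29) recv 50: fwd; pos0(id53) recv 29: drop
After round 1: 4 messages still in flight

Answer: 4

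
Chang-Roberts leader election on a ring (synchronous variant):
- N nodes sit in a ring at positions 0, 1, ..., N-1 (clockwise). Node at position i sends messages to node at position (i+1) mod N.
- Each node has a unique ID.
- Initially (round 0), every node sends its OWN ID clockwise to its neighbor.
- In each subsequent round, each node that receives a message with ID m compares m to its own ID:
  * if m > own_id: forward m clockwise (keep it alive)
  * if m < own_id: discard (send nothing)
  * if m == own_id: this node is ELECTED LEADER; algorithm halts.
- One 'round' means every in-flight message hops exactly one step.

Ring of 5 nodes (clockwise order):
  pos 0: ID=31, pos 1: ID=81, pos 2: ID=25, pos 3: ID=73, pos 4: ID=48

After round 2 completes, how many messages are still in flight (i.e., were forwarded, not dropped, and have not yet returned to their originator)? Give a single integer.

Round 1: pos1(id81) recv 31: drop; pos2(id25) recv 81: fwd; pos3(id73) recv 25: drop; pos4(id48) recv 73: fwd; pos0(id31) recv 48: fwd
Round 2: pos3(id73) recv 81: fwd; pos0(id31) recv 73: fwd; pos1(id81) recv 48: drop
After round 2: 2 messages still in flight

Answer: 2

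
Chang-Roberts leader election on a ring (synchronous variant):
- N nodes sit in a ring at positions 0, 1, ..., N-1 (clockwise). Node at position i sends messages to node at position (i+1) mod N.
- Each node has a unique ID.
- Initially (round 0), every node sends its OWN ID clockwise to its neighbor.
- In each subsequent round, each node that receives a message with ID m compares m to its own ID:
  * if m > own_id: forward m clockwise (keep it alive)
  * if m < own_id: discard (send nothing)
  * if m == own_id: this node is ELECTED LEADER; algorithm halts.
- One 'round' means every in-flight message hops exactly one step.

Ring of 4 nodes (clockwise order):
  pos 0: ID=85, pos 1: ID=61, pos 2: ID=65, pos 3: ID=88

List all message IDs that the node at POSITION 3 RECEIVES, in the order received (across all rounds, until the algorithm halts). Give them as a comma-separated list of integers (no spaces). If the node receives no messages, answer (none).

Answer: 65,85,88

Derivation:
Round 1: pos1(id61) recv 85: fwd; pos2(id65) recv 61: drop; pos3(id88) recv 65: drop; pos0(id85) recv 88: fwd
Round 2: pos2(id65) recv 85: fwd; pos1(id61) recv 88: fwd
Round 3: pos3(id88) recv 85: drop; pos2(id65) recv 88: fwd
Round 4: pos3(id88) recv 88: ELECTED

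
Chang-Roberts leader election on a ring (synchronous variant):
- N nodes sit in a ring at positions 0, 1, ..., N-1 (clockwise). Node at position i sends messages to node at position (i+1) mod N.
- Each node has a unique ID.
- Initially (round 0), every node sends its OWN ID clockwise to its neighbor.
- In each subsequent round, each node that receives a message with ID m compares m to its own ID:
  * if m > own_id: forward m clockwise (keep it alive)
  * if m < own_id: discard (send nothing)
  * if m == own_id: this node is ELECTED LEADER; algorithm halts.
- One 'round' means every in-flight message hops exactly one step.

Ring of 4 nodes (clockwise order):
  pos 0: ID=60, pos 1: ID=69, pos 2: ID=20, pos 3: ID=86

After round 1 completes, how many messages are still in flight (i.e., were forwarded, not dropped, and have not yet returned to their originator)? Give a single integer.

Answer: 2

Derivation:
Round 1: pos1(id69) recv 60: drop; pos2(id20) recv 69: fwd; pos3(id86) recv 20: drop; pos0(id60) recv 86: fwd
After round 1: 2 messages still in flight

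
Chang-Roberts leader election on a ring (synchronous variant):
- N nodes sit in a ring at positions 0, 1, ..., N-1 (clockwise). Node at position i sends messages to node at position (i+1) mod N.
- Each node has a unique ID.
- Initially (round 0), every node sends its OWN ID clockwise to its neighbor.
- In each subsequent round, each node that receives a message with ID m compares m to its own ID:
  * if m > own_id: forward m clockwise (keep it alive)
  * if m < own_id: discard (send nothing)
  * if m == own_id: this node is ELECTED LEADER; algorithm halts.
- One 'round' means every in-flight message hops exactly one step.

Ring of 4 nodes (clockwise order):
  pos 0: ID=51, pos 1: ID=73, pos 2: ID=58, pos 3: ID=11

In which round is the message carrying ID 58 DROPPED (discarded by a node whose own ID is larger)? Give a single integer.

Round 1: pos1(id73) recv 51: drop; pos2(id58) recv 73: fwd; pos3(id11) recv 58: fwd; pos0(id51) recv 11: drop
Round 2: pos3(id11) recv 73: fwd; pos0(id51) recv 58: fwd
Round 3: pos0(id51) recv 73: fwd; pos1(id73) recv 58: drop
Round 4: pos1(id73) recv 73: ELECTED
Message ID 58 originates at pos 2; dropped at pos 1 in round 3

Answer: 3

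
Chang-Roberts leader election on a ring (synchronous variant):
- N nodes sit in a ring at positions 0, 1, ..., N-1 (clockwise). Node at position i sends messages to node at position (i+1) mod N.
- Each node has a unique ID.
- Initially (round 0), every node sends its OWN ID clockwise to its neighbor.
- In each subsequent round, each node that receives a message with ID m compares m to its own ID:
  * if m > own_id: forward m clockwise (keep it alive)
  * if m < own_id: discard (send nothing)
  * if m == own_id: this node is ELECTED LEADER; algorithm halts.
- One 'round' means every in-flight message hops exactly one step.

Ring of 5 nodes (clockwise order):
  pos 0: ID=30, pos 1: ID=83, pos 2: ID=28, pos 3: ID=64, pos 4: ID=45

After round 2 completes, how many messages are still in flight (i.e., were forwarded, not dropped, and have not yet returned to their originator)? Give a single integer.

Answer: 2

Derivation:
Round 1: pos1(id83) recv 30: drop; pos2(id28) recv 83: fwd; pos3(id64) recv 28: drop; pos4(id45) recv 64: fwd; pos0(id30) recv 45: fwd
Round 2: pos3(id64) recv 83: fwd; pos0(id30) recv 64: fwd; pos1(id83) recv 45: drop
After round 2: 2 messages still in flight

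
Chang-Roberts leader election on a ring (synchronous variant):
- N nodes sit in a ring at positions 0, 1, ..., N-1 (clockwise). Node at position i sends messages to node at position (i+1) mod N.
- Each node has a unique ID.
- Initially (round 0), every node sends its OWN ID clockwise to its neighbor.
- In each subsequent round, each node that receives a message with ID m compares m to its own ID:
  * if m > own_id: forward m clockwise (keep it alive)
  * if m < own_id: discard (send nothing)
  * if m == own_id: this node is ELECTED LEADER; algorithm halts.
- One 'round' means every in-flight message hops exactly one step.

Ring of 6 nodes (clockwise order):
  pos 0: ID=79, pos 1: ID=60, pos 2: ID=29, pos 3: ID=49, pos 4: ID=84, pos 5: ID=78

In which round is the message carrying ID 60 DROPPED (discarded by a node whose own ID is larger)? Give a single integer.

Answer: 3

Derivation:
Round 1: pos1(id60) recv 79: fwd; pos2(id29) recv 60: fwd; pos3(id49) recv 29: drop; pos4(id84) recv 49: drop; pos5(id78) recv 84: fwd; pos0(id79) recv 78: drop
Round 2: pos2(id29) recv 79: fwd; pos3(id49) recv 60: fwd; pos0(id79) recv 84: fwd
Round 3: pos3(id49) recv 79: fwd; pos4(id84) recv 60: drop; pos1(id60) recv 84: fwd
Round 4: pos4(id84) recv 79: drop; pos2(id29) recv 84: fwd
Round 5: pos3(id49) recv 84: fwd
Round 6: pos4(id84) recv 84: ELECTED
Message ID 60 originates at pos 1; dropped at pos 4 in round 3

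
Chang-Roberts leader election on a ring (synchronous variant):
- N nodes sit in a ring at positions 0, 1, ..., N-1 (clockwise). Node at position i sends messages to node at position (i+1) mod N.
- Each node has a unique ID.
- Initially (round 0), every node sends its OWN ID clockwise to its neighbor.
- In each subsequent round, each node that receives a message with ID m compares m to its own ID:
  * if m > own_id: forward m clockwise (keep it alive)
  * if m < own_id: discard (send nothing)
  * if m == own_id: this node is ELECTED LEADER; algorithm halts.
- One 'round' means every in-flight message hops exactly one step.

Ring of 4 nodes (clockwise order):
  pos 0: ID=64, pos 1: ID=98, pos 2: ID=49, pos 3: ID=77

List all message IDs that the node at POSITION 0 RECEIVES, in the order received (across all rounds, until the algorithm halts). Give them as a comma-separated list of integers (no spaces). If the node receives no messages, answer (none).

Round 1: pos1(id98) recv 64: drop; pos2(id49) recv 98: fwd; pos3(id77) recv 49: drop; pos0(id64) recv 77: fwd
Round 2: pos3(id77) recv 98: fwd; pos1(id98) recv 77: drop
Round 3: pos0(id64) recv 98: fwd
Round 4: pos1(id98) recv 98: ELECTED

Answer: 77,98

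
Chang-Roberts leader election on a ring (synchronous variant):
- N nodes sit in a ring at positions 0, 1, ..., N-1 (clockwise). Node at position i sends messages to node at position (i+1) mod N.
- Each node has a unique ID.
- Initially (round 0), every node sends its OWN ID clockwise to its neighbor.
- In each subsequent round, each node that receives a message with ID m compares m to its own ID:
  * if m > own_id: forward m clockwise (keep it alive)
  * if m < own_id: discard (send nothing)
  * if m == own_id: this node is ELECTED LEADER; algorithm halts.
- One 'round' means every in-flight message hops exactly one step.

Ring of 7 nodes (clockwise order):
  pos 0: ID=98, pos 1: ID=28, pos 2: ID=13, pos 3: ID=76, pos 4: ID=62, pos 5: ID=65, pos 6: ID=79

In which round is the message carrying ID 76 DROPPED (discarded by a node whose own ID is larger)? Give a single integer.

Round 1: pos1(id28) recv 98: fwd; pos2(id13) recv 28: fwd; pos3(id76) recv 13: drop; pos4(id62) recv 76: fwd; pos5(id65) recv 62: drop; pos6(id79) recv 65: drop; pos0(id98) recv 79: drop
Round 2: pos2(id13) recv 98: fwd; pos3(id76) recv 28: drop; pos5(id65) recv 76: fwd
Round 3: pos3(id76) recv 98: fwd; pos6(id79) recv 76: drop
Round 4: pos4(id62) recv 98: fwd
Round 5: pos5(id65) recv 98: fwd
Round 6: pos6(id79) recv 98: fwd
Round 7: pos0(id98) recv 98: ELECTED
Message ID 76 originates at pos 3; dropped at pos 6 in round 3

Answer: 3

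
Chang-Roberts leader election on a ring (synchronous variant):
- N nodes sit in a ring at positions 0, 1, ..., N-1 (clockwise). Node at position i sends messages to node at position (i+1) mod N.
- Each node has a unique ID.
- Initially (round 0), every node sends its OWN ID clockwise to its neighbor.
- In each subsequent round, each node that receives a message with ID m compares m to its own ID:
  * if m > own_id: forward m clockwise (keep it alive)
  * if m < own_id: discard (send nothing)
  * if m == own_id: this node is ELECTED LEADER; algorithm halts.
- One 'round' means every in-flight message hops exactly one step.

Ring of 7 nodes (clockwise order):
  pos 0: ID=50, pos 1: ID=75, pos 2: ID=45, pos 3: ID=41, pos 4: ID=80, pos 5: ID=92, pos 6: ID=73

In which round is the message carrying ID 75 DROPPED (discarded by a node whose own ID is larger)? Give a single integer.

Round 1: pos1(id75) recv 50: drop; pos2(id45) recv 75: fwd; pos3(id41) recv 45: fwd; pos4(id80) recv 41: drop; pos5(id92) recv 80: drop; pos6(id73) recv 92: fwd; pos0(id50) recv 73: fwd
Round 2: pos3(id41) recv 75: fwd; pos4(id80) recv 45: drop; pos0(id50) recv 92: fwd; pos1(id75) recv 73: drop
Round 3: pos4(id80) recv 75: drop; pos1(id75) recv 92: fwd
Round 4: pos2(id45) recv 92: fwd
Round 5: pos3(id41) recv 92: fwd
Round 6: pos4(id80) recv 92: fwd
Round 7: pos5(id92) recv 92: ELECTED
Message ID 75 originates at pos 1; dropped at pos 4 in round 3

Answer: 3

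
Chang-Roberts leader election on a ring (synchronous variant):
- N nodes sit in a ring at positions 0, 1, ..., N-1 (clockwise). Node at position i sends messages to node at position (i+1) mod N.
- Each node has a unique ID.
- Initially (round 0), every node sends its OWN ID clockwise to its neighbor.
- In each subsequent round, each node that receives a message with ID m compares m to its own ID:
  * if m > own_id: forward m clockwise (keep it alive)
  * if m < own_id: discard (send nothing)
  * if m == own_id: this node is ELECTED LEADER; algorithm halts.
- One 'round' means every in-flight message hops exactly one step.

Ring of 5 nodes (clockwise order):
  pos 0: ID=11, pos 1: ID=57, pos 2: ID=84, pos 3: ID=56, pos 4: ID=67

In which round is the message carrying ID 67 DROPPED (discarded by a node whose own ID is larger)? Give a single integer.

Answer: 3

Derivation:
Round 1: pos1(id57) recv 11: drop; pos2(id84) recv 57: drop; pos3(id56) recv 84: fwd; pos4(id67) recv 56: drop; pos0(id11) recv 67: fwd
Round 2: pos4(id67) recv 84: fwd; pos1(id57) recv 67: fwd
Round 3: pos0(id11) recv 84: fwd; pos2(id84) recv 67: drop
Round 4: pos1(id57) recv 84: fwd
Round 5: pos2(id84) recv 84: ELECTED
Message ID 67 originates at pos 4; dropped at pos 2 in round 3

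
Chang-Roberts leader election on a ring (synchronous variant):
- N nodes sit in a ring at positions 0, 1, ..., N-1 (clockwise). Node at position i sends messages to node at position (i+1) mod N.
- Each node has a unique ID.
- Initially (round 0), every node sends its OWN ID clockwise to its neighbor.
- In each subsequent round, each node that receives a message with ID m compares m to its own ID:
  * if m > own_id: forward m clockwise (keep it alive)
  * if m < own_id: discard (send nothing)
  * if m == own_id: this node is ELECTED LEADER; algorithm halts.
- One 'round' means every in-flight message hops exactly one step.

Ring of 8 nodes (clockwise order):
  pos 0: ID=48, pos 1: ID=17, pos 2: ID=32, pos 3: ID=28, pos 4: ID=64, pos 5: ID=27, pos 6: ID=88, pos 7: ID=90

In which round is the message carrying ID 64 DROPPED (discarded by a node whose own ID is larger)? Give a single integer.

Round 1: pos1(id17) recv 48: fwd; pos2(id32) recv 17: drop; pos3(id28) recv 32: fwd; pos4(id64) recv 28: drop; pos5(id27) recv 64: fwd; pos6(id88) recv 27: drop; pos7(id90) recv 88: drop; pos0(id48) recv 90: fwd
Round 2: pos2(id32) recv 48: fwd; pos4(id64) recv 32: drop; pos6(id88) recv 64: drop; pos1(id17) recv 90: fwd
Round 3: pos3(id28) recv 48: fwd; pos2(id32) recv 90: fwd
Round 4: pos4(id64) recv 48: drop; pos3(id28) recv 90: fwd
Round 5: pos4(id64) recv 90: fwd
Round 6: pos5(id27) recv 90: fwd
Round 7: pos6(id88) recv 90: fwd
Round 8: pos7(id90) recv 90: ELECTED
Message ID 64 originates at pos 4; dropped at pos 6 in round 2

Answer: 2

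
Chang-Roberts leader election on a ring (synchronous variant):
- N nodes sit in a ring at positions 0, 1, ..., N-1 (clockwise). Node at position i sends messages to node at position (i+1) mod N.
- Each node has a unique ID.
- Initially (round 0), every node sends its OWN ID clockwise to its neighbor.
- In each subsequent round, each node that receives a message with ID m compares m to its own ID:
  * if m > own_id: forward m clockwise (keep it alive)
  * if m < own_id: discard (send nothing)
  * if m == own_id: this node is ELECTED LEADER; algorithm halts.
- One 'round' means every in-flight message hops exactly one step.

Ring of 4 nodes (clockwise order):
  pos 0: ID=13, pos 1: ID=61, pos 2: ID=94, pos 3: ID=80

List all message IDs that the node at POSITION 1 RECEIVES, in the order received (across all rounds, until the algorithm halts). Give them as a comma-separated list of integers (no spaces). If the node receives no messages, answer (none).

Answer: 13,80,94

Derivation:
Round 1: pos1(id61) recv 13: drop; pos2(id94) recv 61: drop; pos3(id80) recv 94: fwd; pos0(id13) recv 80: fwd
Round 2: pos0(id13) recv 94: fwd; pos1(id61) recv 80: fwd
Round 3: pos1(id61) recv 94: fwd; pos2(id94) recv 80: drop
Round 4: pos2(id94) recv 94: ELECTED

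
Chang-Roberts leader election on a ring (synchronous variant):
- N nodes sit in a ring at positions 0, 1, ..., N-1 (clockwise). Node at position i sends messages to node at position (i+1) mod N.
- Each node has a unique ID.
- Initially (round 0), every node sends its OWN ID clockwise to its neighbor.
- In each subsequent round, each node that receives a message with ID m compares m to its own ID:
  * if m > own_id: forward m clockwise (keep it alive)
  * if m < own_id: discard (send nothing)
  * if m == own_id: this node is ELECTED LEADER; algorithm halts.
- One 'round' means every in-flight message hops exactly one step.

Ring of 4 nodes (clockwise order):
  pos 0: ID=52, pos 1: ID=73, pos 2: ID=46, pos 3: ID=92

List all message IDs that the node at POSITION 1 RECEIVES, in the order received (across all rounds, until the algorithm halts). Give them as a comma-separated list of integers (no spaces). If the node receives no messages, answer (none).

Answer: 52,92

Derivation:
Round 1: pos1(id73) recv 52: drop; pos2(id46) recv 73: fwd; pos3(id92) recv 46: drop; pos0(id52) recv 92: fwd
Round 2: pos3(id92) recv 73: drop; pos1(id73) recv 92: fwd
Round 3: pos2(id46) recv 92: fwd
Round 4: pos3(id92) recv 92: ELECTED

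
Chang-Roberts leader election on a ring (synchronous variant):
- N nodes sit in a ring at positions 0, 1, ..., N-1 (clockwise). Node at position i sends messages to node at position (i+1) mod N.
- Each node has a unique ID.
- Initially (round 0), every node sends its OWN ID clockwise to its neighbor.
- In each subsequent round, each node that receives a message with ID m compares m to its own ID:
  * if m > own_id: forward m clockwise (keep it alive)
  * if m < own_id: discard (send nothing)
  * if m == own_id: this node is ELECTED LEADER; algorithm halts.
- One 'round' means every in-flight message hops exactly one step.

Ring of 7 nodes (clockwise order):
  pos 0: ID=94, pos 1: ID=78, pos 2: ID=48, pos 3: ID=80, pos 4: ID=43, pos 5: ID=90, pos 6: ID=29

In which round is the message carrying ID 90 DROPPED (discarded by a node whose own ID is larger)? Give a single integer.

Answer: 2

Derivation:
Round 1: pos1(id78) recv 94: fwd; pos2(id48) recv 78: fwd; pos3(id80) recv 48: drop; pos4(id43) recv 80: fwd; pos5(id90) recv 43: drop; pos6(id29) recv 90: fwd; pos0(id94) recv 29: drop
Round 2: pos2(id48) recv 94: fwd; pos3(id80) recv 78: drop; pos5(id90) recv 80: drop; pos0(id94) recv 90: drop
Round 3: pos3(id80) recv 94: fwd
Round 4: pos4(id43) recv 94: fwd
Round 5: pos5(id90) recv 94: fwd
Round 6: pos6(id29) recv 94: fwd
Round 7: pos0(id94) recv 94: ELECTED
Message ID 90 originates at pos 5; dropped at pos 0 in round 2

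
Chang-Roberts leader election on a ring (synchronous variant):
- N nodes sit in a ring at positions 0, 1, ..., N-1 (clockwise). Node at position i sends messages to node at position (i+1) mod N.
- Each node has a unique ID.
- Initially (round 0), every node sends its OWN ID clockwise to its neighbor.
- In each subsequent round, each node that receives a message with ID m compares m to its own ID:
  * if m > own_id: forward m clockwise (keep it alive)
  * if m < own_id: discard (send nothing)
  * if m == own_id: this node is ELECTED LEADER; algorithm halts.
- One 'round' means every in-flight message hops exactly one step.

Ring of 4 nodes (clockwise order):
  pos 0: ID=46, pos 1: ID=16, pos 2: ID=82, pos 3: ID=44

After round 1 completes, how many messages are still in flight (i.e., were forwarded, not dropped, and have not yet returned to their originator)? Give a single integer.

Answer: 2

Derivation:
Round 1: pos1(id16) recv 46: fwd; pos2(id82) recv 16: drop; pos3(id44) recv 82: fwd; pos0(id46) recv 44: drop
After round 1: 2 messages still in flight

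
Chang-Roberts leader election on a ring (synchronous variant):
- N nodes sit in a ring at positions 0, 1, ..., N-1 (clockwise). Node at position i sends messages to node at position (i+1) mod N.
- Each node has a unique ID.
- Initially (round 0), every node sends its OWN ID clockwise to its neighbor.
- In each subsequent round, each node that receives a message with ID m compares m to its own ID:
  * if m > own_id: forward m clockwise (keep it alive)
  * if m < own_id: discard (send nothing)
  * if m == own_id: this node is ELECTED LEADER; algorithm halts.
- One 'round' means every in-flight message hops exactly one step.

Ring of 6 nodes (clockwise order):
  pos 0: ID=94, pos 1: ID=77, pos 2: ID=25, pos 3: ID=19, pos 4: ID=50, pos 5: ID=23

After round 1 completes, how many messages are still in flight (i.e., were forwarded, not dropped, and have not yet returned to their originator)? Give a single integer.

Round 1: pos1(id77) recv 94: fwd; pos2(id25) recv 77: fwd; pos3(id19) recv 25: fwd; pos4(id50) recv 19: drop; pos5(id23) recv 50: fwd; pos0(id94) recv 23: drop
After round 1: 4 messages still in flight

Answer: 4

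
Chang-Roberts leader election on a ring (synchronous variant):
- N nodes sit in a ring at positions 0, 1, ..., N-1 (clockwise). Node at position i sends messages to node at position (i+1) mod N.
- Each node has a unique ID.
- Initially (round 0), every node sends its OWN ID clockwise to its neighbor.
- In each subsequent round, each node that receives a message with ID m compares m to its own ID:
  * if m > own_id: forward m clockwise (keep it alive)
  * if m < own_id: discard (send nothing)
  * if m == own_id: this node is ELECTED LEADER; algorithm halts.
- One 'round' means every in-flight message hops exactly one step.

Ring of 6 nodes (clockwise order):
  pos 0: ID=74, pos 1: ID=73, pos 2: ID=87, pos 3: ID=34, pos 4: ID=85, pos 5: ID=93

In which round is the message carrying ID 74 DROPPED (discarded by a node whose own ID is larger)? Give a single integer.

Answer: 2

Derivation:
Round 1: pos1(id73) recv 74: fwd; pos2(id87) recv 73: drop; pos3(id34) recv 87: fwd; pos4(id85) recv 34: drop; pos5(id93) recv 85: drop; pos0(id74) recv 93: fwd
Round 2: pos2(id87) recv 74: drop; pos4(id85) recv 87: fwd; pos1(id73) recv 93: fwd
Round 3: pos5(id93) recv 87: drop; pos2(id87) recv 93: fwd
Round 4: pos3(id34) recv 93: fwd
Round 5: pos4(id85) recv 93: fwd
Round 6: pos5(id93) recv 93: ELECTED
Message ID 74 originates at pos 0; dropped at pos 2 in round 2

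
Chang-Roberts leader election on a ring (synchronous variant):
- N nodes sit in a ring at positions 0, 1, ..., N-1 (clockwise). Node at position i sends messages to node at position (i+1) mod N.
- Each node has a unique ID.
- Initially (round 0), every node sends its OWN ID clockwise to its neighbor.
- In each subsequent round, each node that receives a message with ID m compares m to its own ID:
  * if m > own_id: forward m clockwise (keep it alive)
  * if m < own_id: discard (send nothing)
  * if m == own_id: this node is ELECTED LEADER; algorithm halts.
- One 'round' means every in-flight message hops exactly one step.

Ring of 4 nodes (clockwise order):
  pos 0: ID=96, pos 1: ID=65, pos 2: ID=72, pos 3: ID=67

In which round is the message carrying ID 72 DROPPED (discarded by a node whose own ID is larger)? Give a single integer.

Answer: 2

Derivation:
Round 1: pos1(id65) recv 96: fwd; pos2(id72) recv 65: drop; pos3(id67) recv 72: fwd; pos0(id96) recv 67: drop
Round 2: pos2(id72) recv 96: fwd; pos0(id96) recv 72: drop
Round 3: pos3(id67) recv 96: fwd
Round 4: pos0(id96) recv 96: ELECTED
Message ID 72 originates at pos 2; dropped at pos 0 in round 2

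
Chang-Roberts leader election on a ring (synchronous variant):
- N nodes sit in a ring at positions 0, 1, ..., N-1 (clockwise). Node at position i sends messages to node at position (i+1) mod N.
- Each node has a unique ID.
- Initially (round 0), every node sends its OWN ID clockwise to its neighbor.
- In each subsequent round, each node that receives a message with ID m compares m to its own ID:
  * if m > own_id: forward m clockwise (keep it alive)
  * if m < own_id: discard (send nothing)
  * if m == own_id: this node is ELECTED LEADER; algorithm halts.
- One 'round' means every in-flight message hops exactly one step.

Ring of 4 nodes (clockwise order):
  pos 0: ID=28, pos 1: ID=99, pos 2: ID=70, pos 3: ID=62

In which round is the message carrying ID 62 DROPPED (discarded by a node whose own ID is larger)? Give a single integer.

Answer: 2

Derivation:
Round 1: pos1(id99) recv 28: drop; pos2(id70) recv 99: fwd; pos3(id62) recv 70: fwd; pos0(id28) recv 62: fwd
Round 2: pos3(id62) recv 99: fwd; pos0(id28) recv 70: fwd; pos1(id99) recv 62: drop
Round 3: pos0(id28) recv 99: fwd; pos1(id99) recv 70: drop
Round 4: pos1(id99) recv 99: ELECTED
Message ID 62 originates at pos 3; dropped at pos 1 in round 2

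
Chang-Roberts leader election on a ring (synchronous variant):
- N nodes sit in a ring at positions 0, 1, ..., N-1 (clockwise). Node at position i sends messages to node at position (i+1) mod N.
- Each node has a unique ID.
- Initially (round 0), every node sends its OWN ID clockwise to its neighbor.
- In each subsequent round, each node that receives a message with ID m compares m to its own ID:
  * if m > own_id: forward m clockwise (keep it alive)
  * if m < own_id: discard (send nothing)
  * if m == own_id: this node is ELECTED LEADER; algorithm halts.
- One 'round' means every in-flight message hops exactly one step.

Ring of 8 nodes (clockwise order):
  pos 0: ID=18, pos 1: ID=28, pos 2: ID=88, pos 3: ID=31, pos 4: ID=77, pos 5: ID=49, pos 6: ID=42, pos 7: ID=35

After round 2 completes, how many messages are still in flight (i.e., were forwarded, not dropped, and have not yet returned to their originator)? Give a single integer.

Round 1: pos1(id28) recv 18: drop; pos2(id88) recv 28: drop; pos3(id31) recv 88: fwd; pos4(id77) recv 31: drop; pos5(id49) recv 77: fwd; pos6(id42) recv 49: fwd; pos7(id35) recv 42: fwd; pos0(id18) recv 35: fwd
Round 2: pos4(id77) recv 88: fwd; pos6(id42) recv 77: fwd; pos7(id35) recv 49: fwd; pos0(id18) recv 42: fwd; pos1(id28) recv 35: fwd
After round 2: 5 messages still in flight

Answer: 5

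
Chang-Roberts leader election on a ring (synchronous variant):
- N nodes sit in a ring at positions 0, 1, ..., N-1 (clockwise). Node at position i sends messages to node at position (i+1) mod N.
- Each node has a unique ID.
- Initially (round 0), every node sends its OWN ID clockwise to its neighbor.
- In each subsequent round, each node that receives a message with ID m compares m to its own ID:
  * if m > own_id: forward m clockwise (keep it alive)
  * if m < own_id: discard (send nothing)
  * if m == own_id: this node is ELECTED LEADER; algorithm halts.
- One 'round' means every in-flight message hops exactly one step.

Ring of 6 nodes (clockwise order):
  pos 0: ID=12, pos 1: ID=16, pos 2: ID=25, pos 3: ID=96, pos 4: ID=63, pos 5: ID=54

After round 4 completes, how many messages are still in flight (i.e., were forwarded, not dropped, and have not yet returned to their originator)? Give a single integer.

Answer: 2

Derivation:
Round 1: pos1(id16) recv 12: drop; pos2(id25) recv 16: drop; pos3(id96) recv 25: drop; pos4(id63) recv 96: fwd; pos5(id54) recv 63: fwd; pos0(id12) recv 54: fwd
Round 2: pos5(id54) recv 96: fwd; pos0(id12) recv 63: fwd; pos1(id16) recv 54: fwd
Round 3: pos0(id12) recv 96: fwd; pos1(id16) recv 63: fwd; pos2(id25) recv 54: fwd
Round 4: pos1(id16) recv 96: fwd; pos2(id25) recv 63: fwd; pos3(id96) recv 54: drop
After round 4: 2 messages still in flight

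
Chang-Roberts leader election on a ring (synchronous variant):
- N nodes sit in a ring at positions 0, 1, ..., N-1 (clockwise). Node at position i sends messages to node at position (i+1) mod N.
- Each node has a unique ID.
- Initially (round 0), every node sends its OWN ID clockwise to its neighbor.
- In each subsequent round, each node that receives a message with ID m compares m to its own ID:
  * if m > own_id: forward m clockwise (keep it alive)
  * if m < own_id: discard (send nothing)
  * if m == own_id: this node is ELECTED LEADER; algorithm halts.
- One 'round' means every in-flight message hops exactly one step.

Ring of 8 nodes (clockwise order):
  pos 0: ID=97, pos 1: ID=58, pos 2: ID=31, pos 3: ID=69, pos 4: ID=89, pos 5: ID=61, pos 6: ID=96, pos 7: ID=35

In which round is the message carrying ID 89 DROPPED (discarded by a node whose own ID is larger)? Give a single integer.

Round 1: pos1(id58) recv 97: fwd; pos2(id31) recv 58: fwd; pos3(id69) recv 31: drop; pos4(id89) recv 69: drop; pos5(id61) recv 89: fwd; pos6(id96) recv 61: drop; pos7(id35) recv 96: fwd; pos0(id97) recv 35: drop
Round 2: pos2(id31) recv 97: fwd; pos3(id69) recv 58: drop; pos6(id96) recv 89: drop; pos0(id97) recv 96: drop
Round 3: pos3(id69) recv 97: fwd
Round 4: pos4(id89) recv 97: fwd
Round 5: pos5(id61) recv 97: fwd
Round 6: pos6(id96) recv 97: fwd
Round 7: pos7(id35) recv 97: fwd
Round 8: pos0(id97) recv 97: ELECTED
Message ID 89 originates at pos 4; dropped at pos 6 in round 2

Answer: 2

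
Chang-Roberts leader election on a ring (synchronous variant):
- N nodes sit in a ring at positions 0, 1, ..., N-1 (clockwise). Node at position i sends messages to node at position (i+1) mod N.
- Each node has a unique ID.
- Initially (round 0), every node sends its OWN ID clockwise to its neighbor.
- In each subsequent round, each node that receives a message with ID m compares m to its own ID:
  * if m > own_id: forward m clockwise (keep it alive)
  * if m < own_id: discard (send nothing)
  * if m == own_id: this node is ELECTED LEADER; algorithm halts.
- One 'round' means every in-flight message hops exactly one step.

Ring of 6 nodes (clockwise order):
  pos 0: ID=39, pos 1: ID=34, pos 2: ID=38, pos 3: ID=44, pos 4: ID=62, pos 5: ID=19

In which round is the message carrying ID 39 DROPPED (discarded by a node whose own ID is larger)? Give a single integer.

Round 1: pos1(id34) recv 39: fwd; pos2(id38) recv 34: drop; pos3(id44) recv 38: drop; pos4(id62) recv 44: drop; pos5(id19) recv 62: fwd; pos0(id39) recv 19: drop
Round 2: pos2(id38) recv 39: fwd; pos0(id39) recv 62: fwd
Round 3: pos3(id44) recv 39: drop; pos1(id34) recv 62: fwd
Round 4: pos2(id38) recv 62: fwd
Round 5: pos3(id44) recv 62: fwd
Round 6: pos4(id62) recv 62: ELECTED
Message ID 39 originates at pos 0; dropped at pos 3 in round 3

Answer: 3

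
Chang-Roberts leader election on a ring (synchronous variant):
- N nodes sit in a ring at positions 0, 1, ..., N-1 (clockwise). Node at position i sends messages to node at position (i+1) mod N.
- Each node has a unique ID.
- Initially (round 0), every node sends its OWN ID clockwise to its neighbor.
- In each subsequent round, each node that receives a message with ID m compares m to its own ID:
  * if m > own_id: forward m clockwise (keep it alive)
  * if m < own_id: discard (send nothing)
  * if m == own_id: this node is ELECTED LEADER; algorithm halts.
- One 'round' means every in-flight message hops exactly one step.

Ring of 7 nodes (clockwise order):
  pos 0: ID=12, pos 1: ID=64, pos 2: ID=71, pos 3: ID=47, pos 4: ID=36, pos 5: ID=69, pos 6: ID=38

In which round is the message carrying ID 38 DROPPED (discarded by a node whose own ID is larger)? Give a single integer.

Answer: 2

Derivation:
Round 1: pos1(id64) recv 12: drop; pos2(id71) recv 64: drop; pos3(id47) recv 71: fwd; pos4(id36) recv 47: fwd; pos5(id69) recv 36: drop; pos6(id38) recv 69: fwd; pos0(id12) recv 38: fwd
Round 2: pos4(id36) recv 71: fwd; pos5(id69) recv 47: drop; pos0(id12) recv 69: fwd; pos1(id64) recv 38: drop
Round 3: pos5(id69) recv 71: fwd; pos1(id64) recv 69: fwd
Round 4: pos6(id38) recv 71: fwd; pos2(id71) recv 69: drop
Round 5: pos0(id12) recv 71: fwd
Round 6: pos1(id64) recv 71: fwd
Round 7: pos2(id71) recv 71: ELECTED
Message ID 38 originates at pos 6; dropped at pos 1 in round 2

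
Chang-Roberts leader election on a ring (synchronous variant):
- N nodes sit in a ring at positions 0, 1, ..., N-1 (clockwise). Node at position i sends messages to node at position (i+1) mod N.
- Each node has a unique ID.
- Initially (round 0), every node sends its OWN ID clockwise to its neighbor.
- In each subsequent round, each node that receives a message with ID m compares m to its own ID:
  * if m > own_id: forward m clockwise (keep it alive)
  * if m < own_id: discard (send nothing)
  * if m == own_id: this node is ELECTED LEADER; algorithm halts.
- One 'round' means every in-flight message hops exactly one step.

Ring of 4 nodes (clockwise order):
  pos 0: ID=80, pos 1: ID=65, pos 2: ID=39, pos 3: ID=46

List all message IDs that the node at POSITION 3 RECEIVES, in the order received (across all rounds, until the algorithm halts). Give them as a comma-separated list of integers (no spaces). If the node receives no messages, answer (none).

Answer: 39,65,80

Derivation:
Round 1: pos1(id65) recv 80: fwd; pos2(id39) recv 65: fwd; pos3(id46) recv 39: drop; pos0(id80) recv 46: drop
Round 2: pos2(id39) recv 80: fwd; pos3(id46) recv 65: fwd
Round 3: pos3(id46) recv 80: fwd; pos0(id80) recv 65: drop
Round 4: pos0(id80) recv 80: ELECTED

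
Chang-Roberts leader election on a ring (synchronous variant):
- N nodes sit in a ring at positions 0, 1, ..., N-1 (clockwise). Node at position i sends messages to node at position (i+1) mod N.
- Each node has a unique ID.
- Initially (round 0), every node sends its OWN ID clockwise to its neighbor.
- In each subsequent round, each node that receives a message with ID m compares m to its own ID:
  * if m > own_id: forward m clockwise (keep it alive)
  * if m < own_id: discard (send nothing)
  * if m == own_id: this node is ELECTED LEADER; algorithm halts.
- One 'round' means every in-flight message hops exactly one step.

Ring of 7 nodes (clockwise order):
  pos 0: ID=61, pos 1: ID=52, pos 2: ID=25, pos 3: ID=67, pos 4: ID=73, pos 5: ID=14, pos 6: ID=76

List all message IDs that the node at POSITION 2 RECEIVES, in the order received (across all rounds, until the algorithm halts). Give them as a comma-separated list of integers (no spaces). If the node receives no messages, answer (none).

Round 1: pos1(id52) recv 61: fwd; pos2(id25) recv 52: fwd; pos3(id67) recv 25: drop; pos4(id73) recv 67: drop; pos5(id14) recv 73: fwd; pos6(id76) recv 14: drop; pos0(id61) recv 76: fwd
Round 2: pos2(id25) recv 61: fwd; pos3(id67) recv 52: drop; pos6(id76) recv 73: drop; pos1(id52) recv 76: fwd
Round 3: pos3(id67) recv 61: drop; pos2(id25) recv 76: fwd
Round 4: pos3(id67) recv 76: fwd
Round 5: pos4(id73) recv 76: fwd
Round 6: pos5(id14) recv 76: fwd
Round 7: pos6(id76) recv 76: ELECTED

Answer: 52,61,76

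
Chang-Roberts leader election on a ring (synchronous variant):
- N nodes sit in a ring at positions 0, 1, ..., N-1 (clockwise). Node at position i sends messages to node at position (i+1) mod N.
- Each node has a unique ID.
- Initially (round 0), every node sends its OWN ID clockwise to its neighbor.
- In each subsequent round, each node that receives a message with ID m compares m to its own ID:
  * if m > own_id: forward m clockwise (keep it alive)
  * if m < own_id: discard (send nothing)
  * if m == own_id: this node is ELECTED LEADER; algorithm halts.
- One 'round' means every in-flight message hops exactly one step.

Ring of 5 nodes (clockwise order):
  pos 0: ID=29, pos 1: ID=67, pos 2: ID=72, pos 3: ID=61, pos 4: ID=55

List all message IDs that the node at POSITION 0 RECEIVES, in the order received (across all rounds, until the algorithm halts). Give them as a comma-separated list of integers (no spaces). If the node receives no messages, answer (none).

Round 1: pos1(id67) recv 29: drop; pos2(id72) recv 67: drop; pos3(id61) recv 72: fwd; pos4(id55) recv 61: fwd; pos0(id29) recv 55: fwd
Round 2: pos4(id55) recv 72: fwd; pos0(id29) recv 61: fwd; pos1(id67) recv 55: drop
Round 3: pos0(id29) recv 72: fwd; pos1(id67) recv 61: drop
Round 4: pos1(id67) recv 72: fwd
Round 5: pos2(id72) recv 72: ELECTED

Answer: 55,61,72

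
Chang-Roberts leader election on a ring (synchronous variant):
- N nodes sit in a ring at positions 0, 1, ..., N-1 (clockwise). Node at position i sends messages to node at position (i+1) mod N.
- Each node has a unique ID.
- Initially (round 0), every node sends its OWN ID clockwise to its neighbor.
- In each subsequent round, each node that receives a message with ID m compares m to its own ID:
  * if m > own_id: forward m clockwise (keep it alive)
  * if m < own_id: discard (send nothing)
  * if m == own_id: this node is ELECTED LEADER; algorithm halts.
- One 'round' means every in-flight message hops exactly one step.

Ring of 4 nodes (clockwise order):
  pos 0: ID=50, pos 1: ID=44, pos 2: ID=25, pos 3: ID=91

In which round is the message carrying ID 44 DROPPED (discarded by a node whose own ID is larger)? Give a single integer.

Answer: 2

Derivation:
Round 1: pos1(id44) recv 50: fwd; pos2(id25) recv 44: fwd; pos3(id91) recv 25: drop; pos0(id50) recv 91: fwd
Round 2: pos2(id25) recv 50: fwd; pos3(id91) recv 44: drop; pos1(id44) recv 91: fwd
Round 3: pos3(id91) recv 50: drop; pos2(id25) recv 91: fwd
Round 4: pos3(id91) recv 91: ELECTED
Message ID 44 originates at pos 1; dropped at pos 3 in round 2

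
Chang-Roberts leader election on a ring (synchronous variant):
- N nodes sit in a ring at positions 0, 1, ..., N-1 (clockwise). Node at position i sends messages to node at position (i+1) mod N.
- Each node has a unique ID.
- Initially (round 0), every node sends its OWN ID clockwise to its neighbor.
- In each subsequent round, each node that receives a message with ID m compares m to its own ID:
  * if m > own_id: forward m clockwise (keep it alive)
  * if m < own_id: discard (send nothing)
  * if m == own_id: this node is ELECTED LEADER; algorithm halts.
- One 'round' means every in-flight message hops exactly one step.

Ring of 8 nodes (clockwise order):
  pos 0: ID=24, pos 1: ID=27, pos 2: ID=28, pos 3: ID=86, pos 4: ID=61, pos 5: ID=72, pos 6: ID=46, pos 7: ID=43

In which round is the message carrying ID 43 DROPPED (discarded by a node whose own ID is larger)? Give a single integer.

Answer: 4

Derivation:
Round 1: pos1(id27) recv 24: drop; pos2(id28) recv 27: drop; pos3(id86) recv 28: drop; pos4(id61) recv 86: fwd; pos5(id72) recv 61: drop; pos6(id46) recv 72: fwd; pos7(id43) recv 46: fwd; pos0(id24) recv 43: fwd
Round 2: pos5(id72) recv 86: fwd; pos7(id43) recv 72: fwd; pos0(id24) recv 46: fwd; pos1(id27) recv 43: fwd
Round 3: pos6(id46) recv 86: fwd; pos0(id24) recv 72: fwd; pos1(id27) recv 46: fwd; pos2(id28) recv 43: fwd
Round 4: pos7(id43) recv 86: fwd; pos1(id27) recv 72: fwd; pos2(id28) recv 46: fwd; pos3(id86) recv 43: drop
Round 5: pos0(id24) recv 86: fwd; pos2(id28) recv 72: fwd; pos3(id86) recv 46: drop
Round 6: pos1(id27) recv 86: fwd; pos3(id86) recv 72: drop
Round 7: pos2(id28) recv 86: fwd
Round 8: pos3(id86) recv 86: ELECTED
Message ID 43 originates at pos 7; dropped at pos 3 in round 4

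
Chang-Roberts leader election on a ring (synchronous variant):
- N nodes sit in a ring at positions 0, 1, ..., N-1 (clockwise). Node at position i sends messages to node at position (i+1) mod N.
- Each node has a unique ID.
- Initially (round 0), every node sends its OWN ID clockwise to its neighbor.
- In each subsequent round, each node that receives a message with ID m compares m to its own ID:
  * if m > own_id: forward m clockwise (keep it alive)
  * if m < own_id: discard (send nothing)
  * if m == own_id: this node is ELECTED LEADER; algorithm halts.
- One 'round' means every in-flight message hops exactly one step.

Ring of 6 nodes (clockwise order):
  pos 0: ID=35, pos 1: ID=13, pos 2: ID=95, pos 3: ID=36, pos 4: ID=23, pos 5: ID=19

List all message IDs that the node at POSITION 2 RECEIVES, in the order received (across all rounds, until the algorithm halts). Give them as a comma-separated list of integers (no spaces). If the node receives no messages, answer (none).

Round 1: pos1(id13) recv 35: fwd; pos2(id95) recv 13: drop; pos3(id36) recv 95: fwd; pos4(id23) recv 36: fwd; pos5(id19) recv 23: fwd; pos0(id35) recv 19: drop
Round 2: pos2(id95) recv 35: drop; pos4(id23) recv 95: fwd; pos5(id19) recv 36: fwd; pos0(id35) recv 23: drop
Round 3: pos5(id19) recv 95: fwd; pos0(id35) recv 36: fwd
Round 4: pos0(id35) recv 95: fwd; pos1(id13) recv 36: fwd
Round 5: pos1(id13) recv 95: fwd; pos2(id95) recv 36: drop
Round 6: pos2(id95) recv 95: ELECTED

Answer: 13,35,36,95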